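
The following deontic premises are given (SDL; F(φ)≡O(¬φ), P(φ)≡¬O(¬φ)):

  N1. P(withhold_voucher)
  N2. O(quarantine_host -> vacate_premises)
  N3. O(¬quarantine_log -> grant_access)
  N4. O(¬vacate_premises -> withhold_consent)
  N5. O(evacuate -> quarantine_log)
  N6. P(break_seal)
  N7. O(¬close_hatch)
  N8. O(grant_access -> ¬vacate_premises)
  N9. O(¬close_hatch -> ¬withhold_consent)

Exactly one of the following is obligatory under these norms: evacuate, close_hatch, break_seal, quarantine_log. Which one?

quarantine_log

From premise 7 we have O(¬close_hatch).
From O(¬close_hatch) and premise 9, O(¬close_hatch -> ¬withhold_consent), we obtain O(¬withhold_consent).
Premise 4 is O(¬vacate_premises -> withhold_consent); contrapositively O(¬withhold_consent -> vacate_premises). Since O(¬withhold_consent) holds, K gives O(vacate_premises).
Premise 8 is O(grant_access -> ¬vacate_premises); contrapositively O(vacate_premises -> ¬grant_access). Since O(vacate_premises) holds, K gives O(¬grant_access).
Premise 3, O(¬quarantine_log -> grant_access), contraposes to O(¬grant_access -> quarantine_log); with O(¬grant_access) we get O(quarantine_log).
So O(quarantine_log) holds — quarantine_log is obligatory. None of the other listed options is made obligatory by any chain of premises.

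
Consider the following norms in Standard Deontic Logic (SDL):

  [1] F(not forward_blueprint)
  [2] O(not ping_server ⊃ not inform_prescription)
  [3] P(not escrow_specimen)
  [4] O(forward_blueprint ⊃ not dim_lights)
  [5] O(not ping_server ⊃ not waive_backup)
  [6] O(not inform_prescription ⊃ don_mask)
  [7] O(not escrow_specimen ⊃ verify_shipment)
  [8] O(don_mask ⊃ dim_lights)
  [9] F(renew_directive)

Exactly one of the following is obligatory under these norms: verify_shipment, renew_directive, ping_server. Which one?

F(not forward_blueprint) at premise 1 means O(forward_blueprint).
Premise 4 is O(forward_blueprint ⊃ not dim_lights); since O(forward_blueprint), deontic closure gives O(not dim_lights).
Premise 8, O(don_mask ⊃ dim_lights), contraposes to O(not dim_lights ⊃ not don_mask); with O(not dim_lights) we get O(not don_mask).
The contrapositive of premise 6 (O(not inform_prescription ⊃ don_mask)) is O(not don_mask ⊃ inform_prescription), and O(not don_mask) is already established, so O(inform_prescription).
Premise 2 is O(not ping_server ⊃ not inform_prescription); contrapositively O(inform_prescription ⊃ ping_server). Since O(inform_prescription) holds, K gives O(ping_server).
So O(ping_server) holds — ping_server is obligatory. None of the other listed options is made obligatory by any chain of premises.

ping_server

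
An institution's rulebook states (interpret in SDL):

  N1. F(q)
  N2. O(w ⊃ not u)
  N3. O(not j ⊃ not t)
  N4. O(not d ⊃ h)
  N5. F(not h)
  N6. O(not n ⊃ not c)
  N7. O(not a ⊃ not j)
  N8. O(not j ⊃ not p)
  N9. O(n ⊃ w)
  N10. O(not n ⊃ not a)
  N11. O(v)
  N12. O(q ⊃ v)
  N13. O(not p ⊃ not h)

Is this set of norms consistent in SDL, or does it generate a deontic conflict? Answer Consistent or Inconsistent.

Consistent

Premise 12 is O(q ⊃ v); even if O(v) held, inferring O(q) would be affirming the consequent — invalid.
So O(q) is not derivable, and the apparent clash with O(not q) does not arise.
A world satisfying every obligation exists (e.g. a=true, c=false, d=false, h=true, j=true, n=true, p=true, q=false, t=false, u=false, v=true, w=true); no atom is both obligatory and forbidden, so the set is consistent.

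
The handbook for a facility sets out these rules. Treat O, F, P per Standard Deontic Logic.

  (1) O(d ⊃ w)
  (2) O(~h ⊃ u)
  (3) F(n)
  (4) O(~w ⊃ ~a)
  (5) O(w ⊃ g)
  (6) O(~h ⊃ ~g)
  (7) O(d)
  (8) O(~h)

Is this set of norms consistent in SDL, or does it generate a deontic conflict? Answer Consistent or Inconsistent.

From premise 7 we have O(d).
From O(d) and premise 1, O(d ⊃ w), we obtain O(w).
Premise 5 is O(w ⊃ g); since O(w), deontic closure gives O(g).
Premise 6 is O(~h ⊃ ~g); contrapositively O(g ⊃ h). Since O(g) holds, K gives O(h).
But premise 8 directly asserts O(~h).
We now have both O(h) and O(~h) — h is simultaneously obligatory and forbidden, violating the D-axiom.

Inconsistent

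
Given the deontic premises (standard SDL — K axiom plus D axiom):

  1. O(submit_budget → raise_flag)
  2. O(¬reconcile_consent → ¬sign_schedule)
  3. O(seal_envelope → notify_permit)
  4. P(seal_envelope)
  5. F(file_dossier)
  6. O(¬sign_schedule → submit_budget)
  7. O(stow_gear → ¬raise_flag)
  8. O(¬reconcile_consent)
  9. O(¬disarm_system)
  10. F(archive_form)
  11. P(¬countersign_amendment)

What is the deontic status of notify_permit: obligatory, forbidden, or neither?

Neither

Premise 3 is O(seal_envelope → notify_permit), but O(seal_envelope) is not derivable from the premises (the permission P(seal_envelope) asserts only ¬O(¬seal_envelope), not O(seal_envelope)), so it does not yield O(notify_permit).
No premise or chain of K-axiom applications forces O(notify_permit), and none forces O(¬notify_permit). So notify_permit is neither obligatory nor forbidden under these norms.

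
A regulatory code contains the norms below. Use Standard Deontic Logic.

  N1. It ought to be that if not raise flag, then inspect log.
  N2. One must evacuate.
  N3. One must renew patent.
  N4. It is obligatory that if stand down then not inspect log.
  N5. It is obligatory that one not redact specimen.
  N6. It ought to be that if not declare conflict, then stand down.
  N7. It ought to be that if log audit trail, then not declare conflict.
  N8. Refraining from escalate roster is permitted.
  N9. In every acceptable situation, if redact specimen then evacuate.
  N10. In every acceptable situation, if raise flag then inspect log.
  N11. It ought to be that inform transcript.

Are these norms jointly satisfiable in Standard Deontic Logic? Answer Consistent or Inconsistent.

Consistent

Premise 9 is O(redact_specimen → evacuate); even if O(evacuate) held, inferring O(redact_specimen) would be affirming the consequent — invalid.
So O(redact_specimen) is not derivable, and the apparent clash with O(¬redact_specimen) does not arise.
A world satisfying every obligation exists (e.g. declare_conflict=true, escalate_roster=false, evacuate=true, inform_transcript=true, inspect_log=true, log_audit_trail=false, raise_flag=false, redact_specimen=false, renew_patent=true, stand_down=false); no atom is both obligatory and forbidden, so the set is consistent.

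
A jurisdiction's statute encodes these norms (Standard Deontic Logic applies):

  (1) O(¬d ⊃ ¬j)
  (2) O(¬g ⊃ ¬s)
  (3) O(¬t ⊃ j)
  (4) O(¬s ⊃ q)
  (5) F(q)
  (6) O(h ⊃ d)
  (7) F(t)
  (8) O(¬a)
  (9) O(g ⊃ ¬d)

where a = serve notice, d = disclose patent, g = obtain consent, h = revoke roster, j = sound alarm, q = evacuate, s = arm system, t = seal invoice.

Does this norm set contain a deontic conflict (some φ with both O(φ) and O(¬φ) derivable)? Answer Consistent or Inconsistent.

Inconsistent

F(t) at premise 7 means O(¬t).
From O(¬t) and premise 3, O(¬t ⊃ j), we obtain O(j).
Premise 1, O(¬d ⊃ ¬j), contraposes to O(j ⊃ d); with O(j) we get O(d).
Premise 9 is O(g ⊃ ¬d); contrapositively O(d ⊃ ¬g). Since O(d) holds, K gives O(¬g).
Applying K to premise 2 (O(¬g ⊃ ¬s)) and O(¬g) yields O(¬s).
Applying K to premise 4 (O(¬s ⊃ q)) and O(¬s) yields O(q).
However, F(q) at premise 5 amounts to O(¬q).
We now have both O(q) and O(¬q) — q is simultaneously obligatory and forbidden, violating the D-axiom.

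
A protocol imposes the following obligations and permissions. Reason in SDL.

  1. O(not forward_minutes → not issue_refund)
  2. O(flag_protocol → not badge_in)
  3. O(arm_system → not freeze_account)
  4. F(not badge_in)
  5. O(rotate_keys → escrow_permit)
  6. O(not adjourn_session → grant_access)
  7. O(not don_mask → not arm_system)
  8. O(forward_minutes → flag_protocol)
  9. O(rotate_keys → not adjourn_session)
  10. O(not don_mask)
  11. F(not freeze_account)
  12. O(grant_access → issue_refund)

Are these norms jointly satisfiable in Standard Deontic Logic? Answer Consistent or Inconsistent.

Premise 3 is O(arm_system → not freeze_account), but O(arm_system) is not derivable from the premises, so it does not yield O(not freeze_account).
So O(not freeze_account) is not derivable, and the apparent clash with O(freeze_account) does not arise.
A world satisfying every obligation exists (e.g. adjourn_session=true, arm_system=false, badge_in=true, don_mask=false, escrow_permit=false, flag_protocol=false, forward_minutes=false, freeze_account=true, grant_access=false, issue_refund=false, rotate_keys=false); no atom is both obligatory and forbidden, so the set is consistent.

Consistent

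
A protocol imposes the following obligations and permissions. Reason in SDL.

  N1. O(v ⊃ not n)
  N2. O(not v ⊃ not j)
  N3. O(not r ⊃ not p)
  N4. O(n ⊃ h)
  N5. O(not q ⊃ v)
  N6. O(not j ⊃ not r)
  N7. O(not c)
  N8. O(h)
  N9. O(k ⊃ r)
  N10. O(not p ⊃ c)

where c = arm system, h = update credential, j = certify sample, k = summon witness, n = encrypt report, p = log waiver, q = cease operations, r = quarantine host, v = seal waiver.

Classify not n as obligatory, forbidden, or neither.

Obligatory

From premise 7 we have O(not c).
Premise 10, O(not p ⊃ c), contraposes to O(not c ⊃ p); with O(not c) we get O(p).
The contrapositive of premise 3 (O(not r ⊃ not p)) is O(p ⊃ r), and O(p) is already established, so O(r).
Premise 6, O(not j ⊃ not r), contraposes to O(r ⊃ j); with O(r) we get O(j).
Premise 2, O(not v ⊃ not j), contraposes to O(j ⊃ v); with O(j) we get O(v).
Premise 1 is O(v ⊃ not n); since O(v), deontic closure gives O(not n).
Premises 4, 5, 8, 9 do not contribute to this derivation.
Hence not n is obligatory.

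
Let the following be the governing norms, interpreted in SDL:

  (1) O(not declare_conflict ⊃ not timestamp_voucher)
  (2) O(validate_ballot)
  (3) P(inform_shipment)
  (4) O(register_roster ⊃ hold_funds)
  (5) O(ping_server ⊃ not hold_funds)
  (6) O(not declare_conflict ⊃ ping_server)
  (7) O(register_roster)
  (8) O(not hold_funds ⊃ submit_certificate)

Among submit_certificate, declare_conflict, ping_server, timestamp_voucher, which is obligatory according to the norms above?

From premise 7 we have O(register_roster).
Applying K to premise 4 (O(register_roster ⊃ hold_funds)) and O(register_roster) yields O(hold_funds).
The contrapositive of premise 5 (O(ping_server ⊃ not hold_funds)) is O(hold_funds ⊃ not ping_server), and O(hold_funds) is already established, so O(not ping_server).
Premise 6, O(not declare_conflict ⊃ ping_server), contraposes to O(not ping_server ⊃ declare_conflict); with O(not ping_server) we get O(declare_conflict).
So O(declare_conflict) holds — declare_conflict is obligatory. None of the other listed options is made obligatory by any chain of premises.

declare_conflict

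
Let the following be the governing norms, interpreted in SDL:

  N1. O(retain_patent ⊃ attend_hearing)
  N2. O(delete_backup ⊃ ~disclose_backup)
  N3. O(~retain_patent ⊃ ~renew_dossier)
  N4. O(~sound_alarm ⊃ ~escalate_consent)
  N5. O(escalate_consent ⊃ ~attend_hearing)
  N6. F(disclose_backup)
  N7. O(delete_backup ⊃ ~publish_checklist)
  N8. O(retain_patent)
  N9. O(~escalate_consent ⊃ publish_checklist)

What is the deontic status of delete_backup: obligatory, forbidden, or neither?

Forbidden

Premise 8 gives O(retain_patent).
Premise 1 is O(retain_patent ⊃ attend_hearing); since O(retain_patent), deontic closure gives O(attend_hearing).
The contrapositive of premise 5 (O(escalate_consent ⊃ ~attend_hearing)) is O(attend_hearing ⊃ ~escalate_consent), and O(attend_hearing) is already established, so O(~escalate_consent).
Premise 9 is O(~escalate_consent ⊃ publish_checklist); since O(~escalate_consent), deontic closure gives O(publish_checklist).
Premise 7 is O(delete_backup ⊃ ~publish_checklist); contrapositively O(publish_checklist ⊃ ~delete_backup). Since O(publish_checklist) holds, K gives O(~delete_backup).
Premises 2, 3, 4, 6 do not contribute to this derivation.
Thus O(~delete_backup), which is F(delete_backup): delete_backup is forbidden.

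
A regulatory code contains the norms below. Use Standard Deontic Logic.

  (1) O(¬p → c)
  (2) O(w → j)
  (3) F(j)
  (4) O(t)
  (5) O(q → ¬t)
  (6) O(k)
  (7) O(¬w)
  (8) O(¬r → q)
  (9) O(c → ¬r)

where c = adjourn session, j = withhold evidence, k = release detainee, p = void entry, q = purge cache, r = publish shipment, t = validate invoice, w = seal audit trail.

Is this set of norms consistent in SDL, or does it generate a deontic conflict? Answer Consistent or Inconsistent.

Consistent

Premise 2 is O(w → j), but O(w) is not derivable from the premises, so it does not yield O(j).
So O(j) is not derivable, and the apparent clash with O(¬j) does not arise.
A world satisfying every obligation exists (e.g. c=false, j=false, k=true, p=true, q=false, r=true, t=true, w=false); no atom is both obligatory and forbidden, so the set is consistent.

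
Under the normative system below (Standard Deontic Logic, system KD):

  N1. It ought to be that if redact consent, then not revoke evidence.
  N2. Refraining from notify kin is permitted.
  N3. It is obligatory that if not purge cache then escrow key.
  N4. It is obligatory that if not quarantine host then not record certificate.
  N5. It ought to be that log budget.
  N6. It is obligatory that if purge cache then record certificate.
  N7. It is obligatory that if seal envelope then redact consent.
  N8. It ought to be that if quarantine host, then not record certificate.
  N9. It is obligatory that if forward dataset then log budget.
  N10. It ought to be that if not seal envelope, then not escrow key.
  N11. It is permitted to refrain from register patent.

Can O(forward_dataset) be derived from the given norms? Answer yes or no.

Premise 9 is O(forward_dataset → log_budget); even if O(log_budget) held, inferring O(forward_dataset) would be affirming the consequent — invalid.
No other premise forces O(forward_dataset). An ideal world satisfying every premise can still have forward_dataset false, so O(forward_dataset) is not derivable.

No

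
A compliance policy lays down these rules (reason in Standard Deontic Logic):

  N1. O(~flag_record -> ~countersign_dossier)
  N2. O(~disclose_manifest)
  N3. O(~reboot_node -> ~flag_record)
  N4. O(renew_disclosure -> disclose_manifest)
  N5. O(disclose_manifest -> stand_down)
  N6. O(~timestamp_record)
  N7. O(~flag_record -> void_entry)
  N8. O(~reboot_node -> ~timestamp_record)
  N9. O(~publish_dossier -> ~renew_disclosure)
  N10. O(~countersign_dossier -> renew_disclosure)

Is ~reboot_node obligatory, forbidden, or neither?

Premise 2 gives O(~disclose_manifest).
The contrapositive of premise 4 (O(renew_disclosure -> disclose_manifest)) is O(~disclose_manifest -> ~renew_disclosure), and O(~disclose_manifest) is already established, so O(~renew_disclosure).
Premise 10 is O(~countersign_dossier -> renew_disclosure); contrapositively O(~renew_disclosure -> countersign_dossier). Since O(~renew_disclosure) holds, K gives O(countersign_dossier).
Premise 1 is O(~flag_record -> ~countersign_dossier); contrapositively O(countersign_dossier -> flag_record). Since O(countersign_dossier) holds, K gives O(flag_record).
Premise 3 is O(~reboot_node -> ~flag_record); contrapositively O(flag_record -> reboot_node). Since O(flag_record) holds, K gives O(reboot_node).
Premises 5, 6, 7, 8, 9 do not contribute to this derivation.
Thus O(reboot_node), which is F(~reboot_node): ~reboot_node is forbidden.

Forbidden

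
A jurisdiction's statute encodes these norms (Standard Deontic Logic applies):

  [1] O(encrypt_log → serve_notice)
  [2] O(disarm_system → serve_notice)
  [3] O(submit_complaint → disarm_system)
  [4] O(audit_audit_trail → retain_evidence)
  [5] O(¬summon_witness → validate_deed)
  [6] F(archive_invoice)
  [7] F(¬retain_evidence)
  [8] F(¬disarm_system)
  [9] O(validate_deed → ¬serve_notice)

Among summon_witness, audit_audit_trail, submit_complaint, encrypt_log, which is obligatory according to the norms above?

F(¬disarm_system) at premise 8 means O(disarm_system).
From O(disarm_system) and premise 2, O(disarm_system → serve_notice), we obtain O(serve_notice).
The contrapositive of premise 9 (O(validate_deed → ¬serve_notice)) is O(serve_notice → ¬validate_deed), and O(serve_notice) is already established, so O(¬validate_deed).
The contrapositive of premise 5 (O(¬summon_witness → validate_deed)) is O(¬validate_deed → summon_witness), and O(¬validate_deed) is already established, so O(summon_witness).
So O(summon_witness) holds — summon_witness is obligatory. None of the other listed options is made obligatory by any chain of premises.

summon_witness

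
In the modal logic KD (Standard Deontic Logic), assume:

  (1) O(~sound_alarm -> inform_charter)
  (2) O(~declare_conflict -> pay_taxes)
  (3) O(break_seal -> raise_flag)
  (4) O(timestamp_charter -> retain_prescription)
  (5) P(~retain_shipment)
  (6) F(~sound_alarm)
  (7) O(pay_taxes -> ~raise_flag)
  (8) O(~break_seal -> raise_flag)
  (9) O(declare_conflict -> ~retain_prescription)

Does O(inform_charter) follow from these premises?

Premise 1 is O(~sound_alarm -> inform_charter), but O(~sound_alarm) is not derivable from the premises, so it does not yield O(inform_charter).
No other premise forces O(inform_charter). An ideal world satisfying every premise can still have inform_charter false, so O(inform_charter) is not derivable.

No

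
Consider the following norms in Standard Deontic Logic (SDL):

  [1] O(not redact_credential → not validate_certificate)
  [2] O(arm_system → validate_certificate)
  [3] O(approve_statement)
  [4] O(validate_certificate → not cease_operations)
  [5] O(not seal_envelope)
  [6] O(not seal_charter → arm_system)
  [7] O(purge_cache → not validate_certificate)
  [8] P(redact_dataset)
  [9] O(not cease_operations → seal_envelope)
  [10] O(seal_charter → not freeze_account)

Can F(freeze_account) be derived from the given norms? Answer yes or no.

Yes

From premise 5 we have O(not seal_envelope).
Premise 9 is O(not cease_operations → seal_envelope); contrapositively O(not seal_envelope → cease_operations). Since O(not seal_envelope) holds, K gives O(cease_operations).
Premise 4, O(validate_certificate → not cease_operations), contraposes to O(cease_operations → not validate_certificate); with O(cease_operations) we get O(not validate_certificate).
The contrapositive of premise 2 (O(arm_system → validate_certificate)) is O(not validate_certificate → not arm_system), and O(not validate_certificate) is already established, so O(not arm_system).
Premise 6, O(not seal_charter → arm_system), contraposes to O(not arm_system → seal_charter); with O(not arm_system) we get O(seal_charter).
With premise 10, O(seal_charter → not freeze_account), the K-axiom yields O(not freeze_account).
Premises 1, 3, 7, 8 do not contribute to this derivation.
So O(not freeze_account) holds, i.e. F(freeze_account). The claim follows.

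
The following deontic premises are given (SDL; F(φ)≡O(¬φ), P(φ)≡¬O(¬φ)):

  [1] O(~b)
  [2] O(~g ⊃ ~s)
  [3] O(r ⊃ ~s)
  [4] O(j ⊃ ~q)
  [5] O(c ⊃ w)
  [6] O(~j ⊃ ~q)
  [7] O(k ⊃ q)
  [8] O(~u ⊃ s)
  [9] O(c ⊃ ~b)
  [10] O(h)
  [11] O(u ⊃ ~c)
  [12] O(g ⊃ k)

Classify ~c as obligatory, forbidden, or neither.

Premises 4 and 6 cover both cases: O(j ⊃ ~q) and O(~j ⊃ ~q). Since j ∨ ~j is a tautology, O(~q) follows.
The contrapositive of premise 7 (O(k ⊃ q)) is O(~q ⊃ ~k), and O(~q) is already established, so O(~k).
The contrapositive of premise 12 (O(g ⊃ k)) is O(~k ⊃ ~g), and O(~k) is already established, so O(~g).
From O(~g) and premise 2, O(~g ⊃ ~s), we obtain O(~s).
The contrapositive of premise 8 (O(~u ⊃ s)) is O(~s ⊃ u), and O(~s) is already established, so O(u).
Applying K to premise 11 (O(u ⊃ ~c)) and O(u) yields O(~c).
Premises 1, 3, 5, 9, 10 do not contribute to this derivation.
Hence ~c is obligatory.

Obligatory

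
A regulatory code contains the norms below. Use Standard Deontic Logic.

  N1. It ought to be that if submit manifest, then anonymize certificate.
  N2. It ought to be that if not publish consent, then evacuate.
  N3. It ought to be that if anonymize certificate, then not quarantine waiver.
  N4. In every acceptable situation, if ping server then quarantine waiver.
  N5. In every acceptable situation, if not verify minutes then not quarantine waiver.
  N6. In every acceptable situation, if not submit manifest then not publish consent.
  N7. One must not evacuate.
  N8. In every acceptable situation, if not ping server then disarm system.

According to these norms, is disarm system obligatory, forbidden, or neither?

Obligatory

Premise 7, F(evacuate), is equivalent to O(¬evacuate).
The contrapositive of premise 2 (O(¬publish_consent → evacuate)) is O(¬evacuate → publish_consent), and O(¬evacuate) is already established, so O(publish_consent).
The contrapositive of premise 6 (O(¬submit_manifest → ¬publish_consent)) is O(publish_consent → submit_manifest), and O(publish_consent) is already established, so O(submit_manifest).
Premise 1 is O(submit_manifest → anonymize_certificate); since O(submit_manifest), deontic closure gives O(anonymize_certificate).
With premise 3, O(anonymize_certificate → ¬quarantine_waiver), the K-axiom yields O(¬quarantine_waiver).
The contrapositive of premise 4 (O(ping_server → quarantine_waiver)) is O(¬quarantine_waiver → ¬ping_server), and O(¬quarantine_waiver) is already established, so O(¬ping_server).
Applying K to premise 8 (O(¬ping_server → disarm_system)) and O(¬ping_server) yields O(disarm_system).
Premise 5 does not contribute to this derivation.
Hence disarm_system is obligatory.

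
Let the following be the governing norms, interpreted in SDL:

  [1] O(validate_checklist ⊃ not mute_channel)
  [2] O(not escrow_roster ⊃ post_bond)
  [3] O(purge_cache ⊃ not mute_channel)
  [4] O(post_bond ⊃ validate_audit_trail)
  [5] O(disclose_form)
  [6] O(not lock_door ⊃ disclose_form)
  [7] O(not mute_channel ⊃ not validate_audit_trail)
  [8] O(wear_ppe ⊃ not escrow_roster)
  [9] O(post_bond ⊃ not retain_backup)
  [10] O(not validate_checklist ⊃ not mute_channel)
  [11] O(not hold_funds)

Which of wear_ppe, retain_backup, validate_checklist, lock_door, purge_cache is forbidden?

By case analysis on validate_checklist: premise 1 gives O(validate_checklist ⊃ not mute_channel) and premise 10 gives O(not validate_checklist ⊃ not mute_channel), so O(not mute_channel) either way.
Applying K to premise 7 (O(not mute_channel ⊃ not validate_audit_trail)) and O(not mute_channel) yields O(not validate_audit_trail).
Premise 4, O(post_bond ⊃ validate_audit_trail), contraposes to O(not validate_audit_trail ⊃ not post_bond); with O(not validate_audit_trail) we get O(not post_bond).
The contrapositive of premise 2 (O(not escrow_roster ⊃ post_bond)) is O(not post_bond ⊃ escrow_roster), and O(not post_bond) is already established, so O(escrow_roster).
Premise 8, O(wear_ppe ⊃ not escrow_roster), contraposes to O(escrow_roster ⊃ not wear_ppe); with O(escrow_roster) we get O(not wear_ppe).
So O(not wear_ppe) holds, i.e. wear_ppe is forbidden. None of the other listed options is forbidden under the premises.

wear_ppe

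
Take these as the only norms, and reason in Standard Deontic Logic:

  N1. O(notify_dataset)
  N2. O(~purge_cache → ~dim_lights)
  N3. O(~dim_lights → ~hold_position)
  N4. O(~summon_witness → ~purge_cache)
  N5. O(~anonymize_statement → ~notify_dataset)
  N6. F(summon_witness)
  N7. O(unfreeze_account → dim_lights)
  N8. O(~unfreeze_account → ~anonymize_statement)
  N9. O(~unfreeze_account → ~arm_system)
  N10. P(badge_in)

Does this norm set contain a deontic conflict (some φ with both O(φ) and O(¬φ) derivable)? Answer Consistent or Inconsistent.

Inconsistent

From premise 1 we have O(notify_dataset).
Premise 5 is O(~anonymize_statement → ~notify_dataset); contrapositively O(notify_dataset → anonymize_statement). Since O(notify_dataset) holds, K gives O(anonymize_statement).
Premise 8, O(~unfreeze_account → ~anonymize_statement), contraposes to O(anonymize_statement → unfreeze_account); with O(anonymize_statement) we get O(unfreeze_account).
From O(unfreeze_account) and premise 7, O(unfreeze_account → dim_lights), we obtain O(dim_lights).
The contrapositive of premise 2 (O(~purge_cache → ~dim_lights)) is O(dim_lights → purge_cache), and O(dim_lights) is already established, so O(purge_cache).
Premise 4 is O(~summon_witness → ~purge_cache); contrapositively O(purge_cache → summon_witness). Since O(purge_cache) holds, K gives O(summon_witness).
However, F(summon_witness) at premise 6 amounts to O(~summon_witness).
We now have both O(summon_witness) and O(~summon_witness) — summon_witness is simultaneously obligatory and forbidden, violating the D-axiom.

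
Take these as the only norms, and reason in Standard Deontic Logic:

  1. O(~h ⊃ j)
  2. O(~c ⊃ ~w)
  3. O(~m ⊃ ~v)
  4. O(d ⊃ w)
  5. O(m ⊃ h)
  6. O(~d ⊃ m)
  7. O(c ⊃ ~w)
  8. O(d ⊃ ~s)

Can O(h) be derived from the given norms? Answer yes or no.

By case analysis on ~c: premise 2 gives O(~c ⊃ ~w) and premise 7 gives O(c ⊃ ~w), so O(~w) either way.
The contrapositive of premise 4 (O(d ⊃ w)) is O(~w ⊃ ~d), and O(~w) is already established, so O(~d).
Premise 6 is O(~d ⊃ m); since O(~d), deontic closure gives O(m).
From O(m) and premise 5, O(m ⊃ h), we obtain O(h).
Premises 1, 3, 8 do not contribute to this derivation.
So O(h) follows.

Yes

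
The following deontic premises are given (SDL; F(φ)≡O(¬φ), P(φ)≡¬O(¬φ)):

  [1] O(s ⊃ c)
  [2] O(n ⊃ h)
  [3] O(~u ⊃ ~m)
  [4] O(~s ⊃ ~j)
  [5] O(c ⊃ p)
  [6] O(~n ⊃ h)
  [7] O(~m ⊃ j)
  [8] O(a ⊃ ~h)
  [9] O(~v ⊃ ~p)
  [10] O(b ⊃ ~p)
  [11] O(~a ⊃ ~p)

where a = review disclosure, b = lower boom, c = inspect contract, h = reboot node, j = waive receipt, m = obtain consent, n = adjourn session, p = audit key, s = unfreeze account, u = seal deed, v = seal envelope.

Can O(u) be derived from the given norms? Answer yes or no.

Yes

Premises 6 and 2 are O(~n ⊃ h) and O(n ⊃ h); every ideal world satisfies ~n or n, so in either case h holds — hence O(h).
Premise 8, O(a ⊃ ~h), contraposes to O(h ⊃ ~a); with O(h) we get O(~a).
Premise 11 is O(~a ⊃ ~p); since O(~a), deontic closure gives O(~p).
The contrapositive of premise 5 (O(c ⊃ p)) is O(~p ⊃ ~c), and O(~p) is already established, so O(~c).
Premise 1 is O(s ⊃ c); contrapositively O(~c ⊃ ~s). Since O(~c) holds, K gives O(~s).
Applying K to premise 4 (O(~s ⊃ ~j)) and O(~s) yields O(~j).
The contrapositive of premise 7 (O(~m ⊃ j)) is O(~j ⊃ m), and O(~j) is already established, so O(m).
Premise 3 is O(~u ⊃ ~m); contrapositively O(m ⊃ u). Since O(m) holds, K gives O(u).
Premises 9, 10 do not contribute to this derivation.
So O(u) follows.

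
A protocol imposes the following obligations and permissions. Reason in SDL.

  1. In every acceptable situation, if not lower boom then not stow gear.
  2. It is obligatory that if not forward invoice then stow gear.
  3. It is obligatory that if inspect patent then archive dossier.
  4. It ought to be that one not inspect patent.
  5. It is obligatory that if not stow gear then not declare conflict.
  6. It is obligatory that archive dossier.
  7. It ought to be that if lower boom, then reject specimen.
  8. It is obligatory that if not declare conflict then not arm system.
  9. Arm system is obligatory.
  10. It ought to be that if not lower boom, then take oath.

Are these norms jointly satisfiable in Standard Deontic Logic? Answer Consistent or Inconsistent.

Premise 3 is O(inspect_patent → archive_dossier); even if O(archive_dossier) held, inferring O(inspect_patent) would be affirming the consequent — invalid.
So O(inspect_patent) is not derivable, and the apparent clash with O(¬inspect_patent) does not arise.
A world satisfying every obligation exists (e.g. archive_dossier=true, arm_system=true, declare_conflict=true, forward_invoice=false, inspect_patent=false, lower_boom=true, reject_specimen=true, stow_gear=true, take_oath=false); no atom is both obligatory and forbidden, so the set is consistent.

Consistent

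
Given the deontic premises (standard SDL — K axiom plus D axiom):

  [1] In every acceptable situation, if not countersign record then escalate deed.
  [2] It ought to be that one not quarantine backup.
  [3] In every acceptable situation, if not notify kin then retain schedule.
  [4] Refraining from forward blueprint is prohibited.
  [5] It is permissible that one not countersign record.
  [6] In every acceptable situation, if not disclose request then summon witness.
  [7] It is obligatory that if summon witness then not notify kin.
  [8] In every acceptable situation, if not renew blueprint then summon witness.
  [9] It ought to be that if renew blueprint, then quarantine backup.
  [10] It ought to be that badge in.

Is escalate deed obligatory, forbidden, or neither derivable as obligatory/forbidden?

Premise 1 is O(¬countersign_record → escalate_deed), but O(¬countersign_record) is not derivable from the premises (the permission P(¬countersign_record) asserts only ¬O(countersign_record), not O(¬countersign_record)), so it does not yield O(escalate_deed).
No premise or chain of K-axiom applications forces O(escalate_deed), and none forces O(¬escalate_deed). So escalate_deed is neither obligatory nor forbidden under these norms.

Neither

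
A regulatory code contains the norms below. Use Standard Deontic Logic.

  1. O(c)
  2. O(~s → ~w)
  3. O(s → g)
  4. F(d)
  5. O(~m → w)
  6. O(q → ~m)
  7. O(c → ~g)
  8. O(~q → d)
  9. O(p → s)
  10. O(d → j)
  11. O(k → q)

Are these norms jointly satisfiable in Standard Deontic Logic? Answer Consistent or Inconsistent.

Inconsistent

Premise 4 is F(d), i.e. O(~d).
Premise 8, O(~q → d), contraposes to O(~d → q); with O(~d) we get O(q).
With premise 6, O(q → ~m), the K-axiom yields O(~m).
With premise 5, O(~m → w), the K-axiom yields O(w).
The contrapositive of premise 2 (O(~s → ~w)) is O(w → s), and O(w) is already established, so O(s).
Applying K to premise 3 (O(s → g)) and O(s) yields O(g).
Premise 7 is O(c → ~g); contrapositively O(g → ~c). Since O(g) holds, K gives O(~c).
However, premise 1 gives O(c).
We now have both O(~c) and O(c) — c is simultaneously obligatory and forbidden, violating the D-axiom.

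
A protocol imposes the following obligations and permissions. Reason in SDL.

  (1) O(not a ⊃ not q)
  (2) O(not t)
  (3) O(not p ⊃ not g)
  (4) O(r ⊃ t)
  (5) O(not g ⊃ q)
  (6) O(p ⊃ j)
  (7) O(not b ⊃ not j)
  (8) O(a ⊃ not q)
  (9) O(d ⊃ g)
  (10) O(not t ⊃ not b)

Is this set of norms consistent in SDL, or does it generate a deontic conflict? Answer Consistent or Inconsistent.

Inconsistent

By case analysis on a: premise 8 gives O(a ⊃ not q) and premise 1 gives O(not a ⊃ not q), so O(not q) either way.
Premise 5, O(not g ⊃ q), contraposes to O(not q ⊃ g); with O(not q) we get O(g).
Premise 3 is O(not p ⊃ not g); contrapositively O(g ⊃ p). Since O(g) holds, K gives O(p).
With premise 6, O(p ⊃ j), the K-axiom yields O(j).
The contrapositive of premise 7 (O(not b ⊃ not j)) is O(j ⊃ b), and O(j) is already established, so O(b).
Premise 10 is O(not t ⊃ not b); contrapositively O(b ⊃ t). Since O(b) holds, K gives O(t).
But premise 2 directly asserts O(not t).
We now have both O(t) and O(not t) — t is simultaneously obligatory and forbidden, violating the D-axiom.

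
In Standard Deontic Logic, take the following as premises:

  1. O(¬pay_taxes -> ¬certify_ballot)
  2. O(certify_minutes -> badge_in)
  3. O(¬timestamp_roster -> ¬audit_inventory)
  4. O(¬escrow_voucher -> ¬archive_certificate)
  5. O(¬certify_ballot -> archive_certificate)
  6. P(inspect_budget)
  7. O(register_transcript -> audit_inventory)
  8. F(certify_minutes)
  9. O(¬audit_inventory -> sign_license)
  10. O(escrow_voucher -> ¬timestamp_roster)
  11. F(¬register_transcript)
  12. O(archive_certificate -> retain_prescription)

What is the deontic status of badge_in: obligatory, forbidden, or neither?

Premise 2 is O(certify_minutes -> badge_in), but O(certify_minutes) is not derivable from the premises, so it does not yield O(badge_in).
No premise or chain of K-axiom applications forces O(badge_in), and none forces O(¬badge_in). So badge_in is neither obligatory nor forbidden under these norms.

Neither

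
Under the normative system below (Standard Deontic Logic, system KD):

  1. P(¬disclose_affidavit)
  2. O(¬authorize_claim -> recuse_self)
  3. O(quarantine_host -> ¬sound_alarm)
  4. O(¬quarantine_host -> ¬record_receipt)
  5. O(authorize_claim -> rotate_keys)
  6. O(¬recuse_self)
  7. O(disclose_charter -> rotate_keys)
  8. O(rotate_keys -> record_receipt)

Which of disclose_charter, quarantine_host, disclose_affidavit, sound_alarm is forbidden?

From premise 6 we have O(¬recuse_self).
Premise 2, O(¬authorize_claim -> recuse_self), contraposes to O(¬recuse_self -> authorize_claim); with O(¬recuse_self) we get O(authorize_claim).
From O(authorize_claim) and premise 5, O(authorize_claim -> rotate_keys), we obtain O(rotate_keys).
Applying K to premise 8 (O(rotate_keys -> record_receipt)) and O(rotate_keys) yields O(record_receipt).
The contrapositive of premise 4 (O(¬quarantine_host -> ¬record_receipt)) is O(record_receipt -> quarantine_host), and O(record_receipt) is already established, so O(quarantine_host).
From O(quarantine_host) and premise 3, O(quarantine_host -> ¬sound_alarm), we obtain O(¬sound_alarm).
So O(¬sound_alarm) holds, i.e. sound_alarm is forbidden. None of the other listed options is forbidden under the premises.

sound_alarm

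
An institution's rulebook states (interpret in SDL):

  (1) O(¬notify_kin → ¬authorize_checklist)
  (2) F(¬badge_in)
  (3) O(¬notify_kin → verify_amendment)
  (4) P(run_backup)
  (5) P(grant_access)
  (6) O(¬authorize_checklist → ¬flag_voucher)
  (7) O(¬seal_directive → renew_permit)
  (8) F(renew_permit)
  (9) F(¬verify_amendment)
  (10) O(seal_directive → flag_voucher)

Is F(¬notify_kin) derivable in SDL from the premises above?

Yes

Premise 8, F(renew_permit), is equivalent to O(¬renew_permit).
The contrapositive of premise 7 (O(¬seal_directive → renew_permit)) is O(¬renew_permit → seal_directive), and O(¬renew_permit) is already established, so O(seal_directive).
From O(seal_directive) and premise 10, O(seal_directive → flag_voucher), we obtain O(flag_voucher).
Premise 6 is O(¬authorize_checklist → ¬flag_voucher); contrapositively O(flag_voucher → authorize_checklist). Since O(flag_voucher) holds, K gives O(authorize_checklist).
Premise 1 is O(¬notify_kin → ¬authorize_checklist); contrapositively O(authorize_checklist → notify_kin). Since O(authorize_checklist) holds, K gives O(notify_kin).
Premises 2, 3, 4, 5, 9 do not contribute to this derivation.
So O(notify_kin) holds, i.e. F(¬notify_kin). The claim follows.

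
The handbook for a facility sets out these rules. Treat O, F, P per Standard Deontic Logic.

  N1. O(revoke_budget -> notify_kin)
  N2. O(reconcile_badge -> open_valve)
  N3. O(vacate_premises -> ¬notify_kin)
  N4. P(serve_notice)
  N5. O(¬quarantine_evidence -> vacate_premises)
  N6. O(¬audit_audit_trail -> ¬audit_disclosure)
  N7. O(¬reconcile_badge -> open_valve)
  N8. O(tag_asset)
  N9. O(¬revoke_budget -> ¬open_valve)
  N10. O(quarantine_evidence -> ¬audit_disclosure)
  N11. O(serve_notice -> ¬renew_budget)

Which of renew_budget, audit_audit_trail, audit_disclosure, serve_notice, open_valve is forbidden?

Premises 2 and 7 are O(reconcile_badge -> open_valve) and O(¬reconcile_badge -> open_valve); every ideal world satisfies reconcile_badge or ¬reconcile_badge, so in either case open_valve holds — hence O(open_valve).
The contrapositive of premise 9 (O(¬revoke_budget -> ¬open_valve)) is O(open_valve -> revoke_budget), and O(open_valve) is already established, so O(revoke_budget).
From O(revoke_budget) and premise 1, O(revoke_budget -> notify_kin), we obtain O(notify_kin).
Premise 3, O(vacate_premises -> ¬notify_kin), contraposes to O(notify_kin -> ¬vacate_premises); with O(notify_kin) we get O(¬vacate_premises).
The contrapositive of premise 5 (O(¬quarantine_evidence -> vacate_premises)) is O(¬vacate_premises -> quarantine_evidence), and O(¬vacate_premises) is already established, so O(quarantine_evidence).
From O(quarantine_evidence) and premise 10, O(quarantine_evidence -> ¬audit_disclosure), we obtain O(¬audit_disclosure).
So O(¬audit_disclosure) holds, i.e. audit_disclosure is forbidden. None of the other listed options is forbidden under the premises.

audit_disclosure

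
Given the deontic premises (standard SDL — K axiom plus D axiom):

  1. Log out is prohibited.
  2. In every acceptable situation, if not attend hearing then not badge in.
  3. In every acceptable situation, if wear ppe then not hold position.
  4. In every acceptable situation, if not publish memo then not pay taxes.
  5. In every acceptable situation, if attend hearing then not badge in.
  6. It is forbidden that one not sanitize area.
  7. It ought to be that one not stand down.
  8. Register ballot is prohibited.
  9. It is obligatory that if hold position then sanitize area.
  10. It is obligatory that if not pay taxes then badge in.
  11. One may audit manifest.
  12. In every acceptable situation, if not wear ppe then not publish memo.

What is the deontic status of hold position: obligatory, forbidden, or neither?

Premises 2 and 5 are O(¬attend_hearing → ¬badge_in) and O(attend_hearing → ¬badge_in); every ideal world satisfies ¬attend_hearing or attend_hearing, so in either case ¬badge_in holds — hence O(¬badge_in).
Premise 10, O(¬pay_taxes → badge_in), contraposes to O(¬badge_in → pay_taxes); with O(¬badge_in) we get O(pay_taxes).
Premise 4 is O(¬publish_memo → ¬pay_taxes); contrapositively O(pay_taxes → publish_memo). Since O(pay_taxes) holds, K gives O(publish_memo).
The contrapositive of premise 12 (O(¬wear_ppe → ¬publish_memo)) is O(publish_memo → wear_ppe), and O(publish_memo) is already established, so O(wear_ppe).
Premise 3 is O(wear_ppe → ¬hold_position); since O(wear_ppe), deontic closure gives O(¬hold_position).
Premises 1, 6, 7, 8, 9, 11 do not contribute to this derivation.
Thus O(¬hold_position), which is F(hold_position): hold_position is forbidden.

Forbidden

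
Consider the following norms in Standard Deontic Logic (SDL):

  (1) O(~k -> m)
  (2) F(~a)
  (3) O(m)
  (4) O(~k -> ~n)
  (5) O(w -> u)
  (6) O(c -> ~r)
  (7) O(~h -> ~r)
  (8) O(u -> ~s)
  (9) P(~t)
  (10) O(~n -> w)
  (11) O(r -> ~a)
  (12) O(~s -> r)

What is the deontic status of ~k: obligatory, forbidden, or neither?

F(~a) at premise 2 means O(a).
Premise 11 is O(r -> ~a); contrapositively O(a -> ~r). Since O(a) holds, K gives O(~r).
Premise 12, O(~s -> r), contraposes to O(~r -> s); with O(~r) we get O(s).
The contrapositive of premise 8 (O(u -> ~s)) is O(s -> ~u), and O(s) is already established, so O(~u).
The contrapositive of premise 5 (O(w -> u)) is O(~u -> ~w), and O(~u) is already established, so O(~w).
Premise 10 is O(~n -> w); contrapositively O(~w -> n). Since O(~w) holds, K gives O(n).
Premise 4, O(~k -> ~n), contraposes to O(n -> k); with O(n) we get O(k).
Premises 1, 3, 6, 7, 9 do not contribute to this derivation.
Thus O(k), which is F(~k): ~k is forbidden.

Forbidden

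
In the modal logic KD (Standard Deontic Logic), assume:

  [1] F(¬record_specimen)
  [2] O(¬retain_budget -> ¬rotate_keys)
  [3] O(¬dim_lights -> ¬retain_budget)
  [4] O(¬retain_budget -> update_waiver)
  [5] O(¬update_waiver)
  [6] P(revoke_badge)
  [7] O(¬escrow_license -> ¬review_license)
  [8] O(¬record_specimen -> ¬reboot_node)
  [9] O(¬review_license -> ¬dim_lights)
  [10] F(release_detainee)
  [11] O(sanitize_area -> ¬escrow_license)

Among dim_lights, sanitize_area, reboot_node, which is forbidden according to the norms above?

From premise 5 we have O(¬update_waiver).
Premise 4 is O(¬retain_budget -> update_waiver); contrapositively O(¬update_waiver -> retain_budget). Since O(¬update_waiver) holds, K gives O(retain_budget).
Premise 3 is O(¬dim_lights -> ¬retain_budget); contrapositively O(retain_budget -> dim_lights). Since O(retain_budget) holds, K gives O(dim_lights).
Premise 9, O(¬review_license -> ¬dim_lights), contraposes to O(dim_lights -> review_license); with O(dim_lights) we get O(review_license).
Premise 7 is O(¬escrow_license -> ¬review_license); contrapositively O(review_license -> escrow_license). Since O(review_license) holds, K gives O(escrow_license).
Premise 11 is O(sanitize_area -> ¬escrow_license); contrapositively O(escrow_license -> ¬sanitize_area). Since O(escrow_license) holds, K gives O(¬sanitize_area).
So O(¬sanitize_area) holds, i.e. sanitize_area is forbidden. None of the other listed options is forbidden under the premises.

sanitize_area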